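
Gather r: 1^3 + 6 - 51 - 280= -324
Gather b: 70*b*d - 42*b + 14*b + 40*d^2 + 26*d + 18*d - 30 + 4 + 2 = b*(70*d - 28) + 40*d^2 + 44*d - 24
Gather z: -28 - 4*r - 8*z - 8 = -4*r - 8*z - 36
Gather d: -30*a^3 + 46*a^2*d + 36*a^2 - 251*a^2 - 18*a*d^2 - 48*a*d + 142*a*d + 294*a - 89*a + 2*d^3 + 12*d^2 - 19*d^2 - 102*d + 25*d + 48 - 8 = -30*a^3 - 215*a^2 + 205*a + 2*d^3 + d^2*(-18*a - 7) + d*(46*a^2 + 94*a - 77) + 40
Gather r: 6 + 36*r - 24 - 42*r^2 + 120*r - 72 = -42*r^2 + 156*r - 90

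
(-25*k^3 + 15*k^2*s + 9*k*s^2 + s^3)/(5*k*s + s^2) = -5*k^2/s + 4*k + s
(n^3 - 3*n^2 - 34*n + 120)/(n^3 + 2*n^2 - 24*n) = (n - 5)/n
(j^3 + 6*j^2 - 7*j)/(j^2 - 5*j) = (j^2 + 6*j - 7)/(j - 5)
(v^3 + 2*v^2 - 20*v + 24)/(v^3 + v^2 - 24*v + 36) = (v - 2)/(v - 3)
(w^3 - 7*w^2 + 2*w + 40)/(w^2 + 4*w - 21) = (w^3 - 7*w^2 + 2*w + 40)/(w^2 + 4*w - 21)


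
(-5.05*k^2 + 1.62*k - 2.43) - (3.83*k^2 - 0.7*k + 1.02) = -8.88*k^2 + 2.32*k - 3.45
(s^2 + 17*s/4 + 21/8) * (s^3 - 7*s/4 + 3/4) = s^5 + 17*s^4/4 + 7*s^3/8 - 107*s^2/16 - 45*s/32 + 63/32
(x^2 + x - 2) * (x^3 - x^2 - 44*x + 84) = x^5 - 47*x^3 + 42*x^2 + 172*x - 168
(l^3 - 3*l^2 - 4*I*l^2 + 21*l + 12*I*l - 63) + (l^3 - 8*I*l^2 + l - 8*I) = 2*l^3 - 3*l^2 - 12*I*l^2 + 22*l + 12*I*l - 63 - 8*I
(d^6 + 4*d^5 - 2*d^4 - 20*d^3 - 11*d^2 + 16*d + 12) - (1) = d^6 + 4*d^5 - 2*d^4 - 20*d^3 - 11*d^2 + 16*d + 11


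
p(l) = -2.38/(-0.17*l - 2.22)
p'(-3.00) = -0.14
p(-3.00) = 1.39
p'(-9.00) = -0.85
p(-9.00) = 3.45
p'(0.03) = -0.08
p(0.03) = 1.07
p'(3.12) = -0.05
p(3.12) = 0.87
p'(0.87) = -0.07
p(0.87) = 1.01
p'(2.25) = -0.06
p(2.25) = 0.91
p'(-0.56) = -0.09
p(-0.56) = 1.12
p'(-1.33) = -0.10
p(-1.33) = 1.19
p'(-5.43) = -0.24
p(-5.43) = 1.84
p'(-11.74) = -8.05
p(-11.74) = 10.62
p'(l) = -0.4046/(-0.17*l - 2.22)^2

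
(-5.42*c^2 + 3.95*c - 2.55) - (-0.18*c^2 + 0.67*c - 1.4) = -5.24*c^2 + 3.28*c - 1.15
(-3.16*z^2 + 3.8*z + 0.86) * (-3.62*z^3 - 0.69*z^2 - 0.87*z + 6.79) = 11.4392*z^5 - 11.5756*z^4 - 2.986*z^3 - 25.3558*z^2 + 25.0538*z + 5.8394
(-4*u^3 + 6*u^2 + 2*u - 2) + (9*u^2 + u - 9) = -4*u^3 + 15*u^2 + 3*u - 11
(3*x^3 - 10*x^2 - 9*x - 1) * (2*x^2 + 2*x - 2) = 6*x^5 - 14*x^4 - 44*x^3 + 16*x + 2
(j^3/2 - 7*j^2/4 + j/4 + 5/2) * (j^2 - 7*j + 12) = j^5/2 - 21*j^4/4 + 37*j^3/2 - 81*j^2/4 - 29*j/2 + 30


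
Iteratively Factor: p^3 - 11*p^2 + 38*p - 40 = (p - 4)*(p^2 - 7*p + 10) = (p - 4)*(p - 2)*(p - 5)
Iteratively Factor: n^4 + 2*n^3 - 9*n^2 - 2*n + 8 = (n - 2)*(n^3 + 4*n^2 - n - 4) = (n - 2)*(n - 1)*(n^2 + 5*n + 4) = (n - 2)*(n - 1)*(n + 1)*(n + 4)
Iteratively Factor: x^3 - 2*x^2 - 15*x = (x)*(x^2 - 2*x - 15) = x*(x - 5)*(x + 3)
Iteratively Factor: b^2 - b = (b)*(b - 1)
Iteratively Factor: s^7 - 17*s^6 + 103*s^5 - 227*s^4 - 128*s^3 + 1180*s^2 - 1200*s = (s - 2)*(s^6 - 15*s^5 + 73*s^4 - 81*s^3 - 290*s^2 + 600*s) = s*(s - 2)*(s^5 - 15*s^4 + 73*s^3 - 81*s^2 - 290*s + 600) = s*(s - 4)*(s - 2)*(s^4 - 11*s^3 + 29*s^2 + 35*s - 150) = s*(s - 5)*(s - 4)*(s - 2)*(s^3 - 6*s^2 - s + 30) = s*(s - 5)*(s - 4)*(s - 3)*(s - 2)*(s^2 - 3*s - 10) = s*(s - 5)^2*(s - 4)*(s - 3)*(s - 2)*(s + 2)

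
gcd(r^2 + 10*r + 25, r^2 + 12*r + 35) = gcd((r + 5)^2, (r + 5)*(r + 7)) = r + 5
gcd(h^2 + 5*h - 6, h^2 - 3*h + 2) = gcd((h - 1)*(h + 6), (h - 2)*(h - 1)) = h - 1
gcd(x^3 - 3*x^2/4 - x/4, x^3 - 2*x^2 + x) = x^2 - x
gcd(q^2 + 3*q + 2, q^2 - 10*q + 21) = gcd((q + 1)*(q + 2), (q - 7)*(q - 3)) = 1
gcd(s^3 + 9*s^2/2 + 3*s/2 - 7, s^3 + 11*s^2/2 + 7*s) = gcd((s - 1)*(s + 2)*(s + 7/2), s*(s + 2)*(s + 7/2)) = s^2 + 11*s/2 + 7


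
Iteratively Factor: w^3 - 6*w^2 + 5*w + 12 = (w - 4)*(w^2 - 2*w - 3) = (w - 4)*(w + 1)*(w - 3)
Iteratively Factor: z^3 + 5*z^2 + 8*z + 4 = (z + 2)*(z^2 + 3*z + 2) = (z + 1)*(z + 2)*(z + 2)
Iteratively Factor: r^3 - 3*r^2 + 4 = (r - 2)*(r^2 - r - 2) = (r - 2)^2*(r + 1)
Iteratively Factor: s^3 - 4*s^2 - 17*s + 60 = (s + 4)*(s^2 - 8*s + 15) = (s - 3)*(s + 4)*(s - 5)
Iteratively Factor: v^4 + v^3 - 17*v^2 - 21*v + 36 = (v - 4)*(v^3 + 5*v^2 + 3*v - 9) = (v - 4)*(v - 1)*(v^2 + 6*v + 9) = (v - 4)*(v - 1)*(v + 3)*(v + 3)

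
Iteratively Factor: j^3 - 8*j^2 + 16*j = (j)*(j^2 - 8*j + 16) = j*(j - 4)*(j - 4)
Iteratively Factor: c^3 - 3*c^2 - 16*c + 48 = (c + 4)*(c^2 - 7*c + 12) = (c - 4)*(c + 4)*(c - 3)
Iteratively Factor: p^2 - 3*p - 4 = (p - 4)*(p + 1)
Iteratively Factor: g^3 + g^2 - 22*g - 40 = (g + 4)*(g^2 - 3*g - 10) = (g + 2)*(g + 4)*(g - 5)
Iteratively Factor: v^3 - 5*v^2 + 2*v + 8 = (v - 4)*(v^2 - v - 2) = (v - 4)*(v + 1)*(v - 2)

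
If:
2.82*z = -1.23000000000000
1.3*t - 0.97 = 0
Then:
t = 0.75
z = -0.44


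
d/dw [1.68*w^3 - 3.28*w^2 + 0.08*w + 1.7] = 5.04*w^2 - 6.56*w + 0.08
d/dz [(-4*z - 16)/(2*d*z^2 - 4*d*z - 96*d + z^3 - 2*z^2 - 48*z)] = 4*(-2*d*z^2 + 4*d*z + 96*d - z^3 + 2*z^2 + 48*z - (z + 4)*(-4*d*z + 4*d - 3*z^2 + 4*z + 48))/(-2*d*z^2 + 4*d*z + 96*d - z^3 + 2*z^2 + 48*z)^2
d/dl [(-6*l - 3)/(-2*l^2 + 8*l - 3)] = 6*(-2*l^2 - 2*l + 7)/(4*l^4 - 32*l^3 + 76*l^2 - 48*l + 9)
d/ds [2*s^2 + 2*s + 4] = 4*s + 2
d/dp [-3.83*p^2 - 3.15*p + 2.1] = -7.66*p - 3.15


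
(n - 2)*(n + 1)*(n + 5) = n^3 + 4*n^2 - 7*n - 10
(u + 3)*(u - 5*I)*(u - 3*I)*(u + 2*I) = u^4 + 3*u^3 - 6*I*u^3 + u^2 - 18*I*u^2 + 3*u - 30*I*u - 90*I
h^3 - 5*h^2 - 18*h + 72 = (h - 6)*(h - 3)*(h + 4)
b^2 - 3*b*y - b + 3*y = (b - 1)*(b - 3*y)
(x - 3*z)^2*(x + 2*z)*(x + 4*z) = x^4 - 19*x^2*z^2 + 6*x*z^3 + 72*z^4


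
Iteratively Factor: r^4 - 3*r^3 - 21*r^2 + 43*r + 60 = (r - 3)*(r^3 - 21*r - 20) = (r - 3)*(r + 1)*(r^2 - r - 20) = (r - 5)*(r - 3)*(r + 1)*(r + 4)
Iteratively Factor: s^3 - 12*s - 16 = (s + 2)*(s^2 - 2*s - 8) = (s + 2)^2*(s - 4)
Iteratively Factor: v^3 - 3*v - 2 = (v - 2)*(v^2 + 2*v + 1) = (v - 2)*(v + 1)*(v + 1)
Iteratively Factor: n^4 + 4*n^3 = (n)*(n^3 + 4*n^2) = n*(n + 4)*(n^2) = n^2*(n + 4)*(n)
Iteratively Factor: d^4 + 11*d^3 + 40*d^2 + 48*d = (d + 4)*(d^3 + 7*d^2 + 12*d) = d*(d + 4)*(d^2 + 7*d + 12) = d*(d + 3)*(d + 4)*(d + 4)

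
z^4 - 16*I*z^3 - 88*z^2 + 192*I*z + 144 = (z - 6*I)^2*(z - 2*I)^2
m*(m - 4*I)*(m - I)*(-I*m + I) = -I*m^4 - 5*m^3 + I*m^3 + 5*m^2 + 4*I*m^2 - 4*I*m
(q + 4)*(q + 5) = q^2 + 9*q + 20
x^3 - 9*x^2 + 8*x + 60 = (x - 6)*(x - 5)*(x + 2)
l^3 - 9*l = l*(l - 3)*(l + 3)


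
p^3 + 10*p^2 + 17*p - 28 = (p - 1)*(p + 4)*(p + 7)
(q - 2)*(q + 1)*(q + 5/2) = q^3 + 3*q^2/2 - 9*q/2 - 5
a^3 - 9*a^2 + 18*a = a*(a - 6)*(a - 3)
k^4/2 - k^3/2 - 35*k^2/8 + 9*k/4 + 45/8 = (k/2 + 1/2)*(k - 3)*(k - 3/2)*(k + 5/2)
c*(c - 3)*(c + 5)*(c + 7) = c^4 + 9*c^3 - c^2 - 105*c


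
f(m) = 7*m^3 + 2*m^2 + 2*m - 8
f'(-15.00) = 4667.00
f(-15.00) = -23213.00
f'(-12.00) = 2978.00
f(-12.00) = -11840.00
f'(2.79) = 176.63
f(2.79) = 165.17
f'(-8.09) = 1344.05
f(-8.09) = -3599.61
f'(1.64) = 65.04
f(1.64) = 31.54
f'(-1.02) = 19.77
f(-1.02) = -15.39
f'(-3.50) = 245.25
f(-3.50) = -290.62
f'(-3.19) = 202.94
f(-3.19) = -221.26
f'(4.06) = 364.40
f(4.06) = 501.55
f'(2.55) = 148.75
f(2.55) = 126.17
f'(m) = 21*m^2 + 4*m + 2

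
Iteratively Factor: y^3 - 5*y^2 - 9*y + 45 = (y - 3)*(y^2 - 2*y - 15) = (y - 5)*(y - 3)*(y + 3)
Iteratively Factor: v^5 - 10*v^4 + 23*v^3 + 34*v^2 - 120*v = (v)*(v^4 - 10*v^3 + 23*v^2 + 34*v - 120) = v*(v - 3)*(v^3 - 7*v^2 + 2*v + 40) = v*(v - 5)*(v - 3)*(v^2 - 2*v - 8) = v*(v - 5)*(v - 4)*(v - 3)*(v + 2)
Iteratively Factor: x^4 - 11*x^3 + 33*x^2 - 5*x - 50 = (x - 5)*(x^3 - 6*x^2 + 3*x + 10) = (x - 5)^2*(x^2 - x - 2) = (x - 5)^2*(x - 2)*(x + 1)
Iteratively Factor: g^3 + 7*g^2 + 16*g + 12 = (g + 3)*(g^2 + 4*g + 4) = (g + 2)*(g + 3)*(g + 2)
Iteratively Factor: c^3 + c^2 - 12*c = (c + 4)*(c^2 - 3*c) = (c - 3)*(c + 4)*(c)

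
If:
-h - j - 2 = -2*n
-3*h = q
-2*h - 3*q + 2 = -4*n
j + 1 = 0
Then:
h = -4/9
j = -1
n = 5/18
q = 4/3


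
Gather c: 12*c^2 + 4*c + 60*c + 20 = 12*c^2 + 64*c + 20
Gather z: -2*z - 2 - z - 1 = -3*z - 3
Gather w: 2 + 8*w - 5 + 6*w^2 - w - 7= 6*w^2 + 7*w - 10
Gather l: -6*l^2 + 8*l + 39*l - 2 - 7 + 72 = -6*l^2 + 47*l + 63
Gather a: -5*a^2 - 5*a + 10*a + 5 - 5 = -5*a^2 + 5*a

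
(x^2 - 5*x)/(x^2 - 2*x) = (x - 5)/(x - 2)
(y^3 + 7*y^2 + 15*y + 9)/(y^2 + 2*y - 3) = (y^2 + 4*y + 3)/(y - 1)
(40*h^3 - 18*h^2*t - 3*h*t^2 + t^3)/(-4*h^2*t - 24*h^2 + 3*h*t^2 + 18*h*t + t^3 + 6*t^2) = (10*h^2 - 7*h*t + t^2)/(-h*t - 6*h + t^2 + 6*t)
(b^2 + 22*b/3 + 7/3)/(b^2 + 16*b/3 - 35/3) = (3*b + 1)/(3*b - 5)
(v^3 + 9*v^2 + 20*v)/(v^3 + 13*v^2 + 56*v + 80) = v/(v + 4)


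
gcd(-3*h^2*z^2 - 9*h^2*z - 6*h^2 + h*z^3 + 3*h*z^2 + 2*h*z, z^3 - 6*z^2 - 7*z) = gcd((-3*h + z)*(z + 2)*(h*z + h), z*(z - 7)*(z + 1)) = z + 1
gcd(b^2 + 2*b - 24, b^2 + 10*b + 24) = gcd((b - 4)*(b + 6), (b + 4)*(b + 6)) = b + 6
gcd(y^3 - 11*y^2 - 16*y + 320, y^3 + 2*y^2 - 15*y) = y + 5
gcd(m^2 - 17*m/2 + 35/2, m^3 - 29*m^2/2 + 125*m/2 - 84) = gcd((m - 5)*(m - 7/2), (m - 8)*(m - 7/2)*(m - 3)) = m - 7/2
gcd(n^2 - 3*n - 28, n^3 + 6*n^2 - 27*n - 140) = n + 4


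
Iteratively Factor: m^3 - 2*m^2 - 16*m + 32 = (m - 2)*(m^2 - 16) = (m - 2)*(m + 4)*(m - 4)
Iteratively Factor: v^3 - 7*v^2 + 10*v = (v - 2)*(v^2 - 5*v) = v*(v - 2)*(v - 5)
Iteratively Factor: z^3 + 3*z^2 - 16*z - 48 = (z + 4)*(z^2 - z - 12) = (z - 4)*(z + 4)*(z + 3)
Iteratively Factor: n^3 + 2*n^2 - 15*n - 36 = (n + 3)*(n^2 - n - 12) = (n - 4)*(n + 3)*(n + 3)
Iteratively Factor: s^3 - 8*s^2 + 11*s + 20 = (s - 5)*(s^2 - 3*s - 4) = (s - 5)*(s + 1)*(s - 4)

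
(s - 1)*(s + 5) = s^2 + 4*s - 5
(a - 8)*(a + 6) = a^2 - 2*a - 48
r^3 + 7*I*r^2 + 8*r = r*(r - I)*(r + 8*I)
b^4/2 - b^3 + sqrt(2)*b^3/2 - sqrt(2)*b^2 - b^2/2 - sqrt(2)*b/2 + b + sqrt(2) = (b/2 + sqrt(2)/2)*(b - 2)*(b - 1)*(b + 1)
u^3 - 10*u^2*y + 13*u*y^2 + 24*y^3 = (u - 8*y)*(u - 3*y)*(u + y)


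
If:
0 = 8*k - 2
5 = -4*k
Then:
No Solution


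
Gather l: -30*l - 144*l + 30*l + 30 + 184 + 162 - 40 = 336 - 144*l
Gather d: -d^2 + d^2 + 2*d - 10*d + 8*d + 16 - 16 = 0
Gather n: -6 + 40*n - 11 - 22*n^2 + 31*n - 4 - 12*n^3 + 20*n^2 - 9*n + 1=-12*n^3 - 2*n^2 + 62*n - 20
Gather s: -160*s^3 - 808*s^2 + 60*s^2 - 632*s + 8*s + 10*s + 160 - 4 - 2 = -160*s^3 - 748*s^2 - 614*s + 154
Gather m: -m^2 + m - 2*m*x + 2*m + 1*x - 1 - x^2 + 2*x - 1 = -m^2 + m*(3 - 2*x) - x^2 + 3*x - 2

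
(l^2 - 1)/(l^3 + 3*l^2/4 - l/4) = 4*(l - 1)/(l*(4*l - 1))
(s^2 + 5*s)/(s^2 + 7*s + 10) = s/(s + 2)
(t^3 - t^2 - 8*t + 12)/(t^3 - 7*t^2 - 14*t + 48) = (t - 2)/(t - 8)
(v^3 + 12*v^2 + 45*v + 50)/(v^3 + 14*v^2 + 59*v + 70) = (v + 5)/(v + 7)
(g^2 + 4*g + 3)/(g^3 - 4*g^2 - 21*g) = (g + 1)/(g*(g - 7))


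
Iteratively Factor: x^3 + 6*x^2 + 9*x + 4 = (x + 1)*(x^2 + 5*x + 4) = (x + 1)*(x + 4)*(x + 1)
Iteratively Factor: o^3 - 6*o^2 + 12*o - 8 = (o - 2)*(o^2 - 4*o + 4) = (o - 2)^2*(o - 2)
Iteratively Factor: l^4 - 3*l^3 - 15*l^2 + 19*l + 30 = (l - 2)*(l^3 - l^2 - 17*l - 15) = (l - 5)*(l - 2)*(l^2 + 4*l + 3) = (l - 5)*(l - 2)*(l + 1)*(l + 3)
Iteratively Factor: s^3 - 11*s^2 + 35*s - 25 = (s - 1)*(s^2 - 10*s + 25) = (s - 5)*(s - 1)*(s - 5)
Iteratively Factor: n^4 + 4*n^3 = (n)*(n^3 + 4*n^2) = n*(n + 4)*(n^2) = n^2*(n + 4)*(n)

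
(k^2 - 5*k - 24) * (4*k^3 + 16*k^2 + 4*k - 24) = 4*k^5 - 4*k^4 - 172*k^3 - 428*k^2 + 24*k + 576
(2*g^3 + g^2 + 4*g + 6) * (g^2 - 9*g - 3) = 2*g^5 - 17*g^4 - 11*g^3 - 33*g^2 - 66*g - 18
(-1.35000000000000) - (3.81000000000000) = -5.16000000000000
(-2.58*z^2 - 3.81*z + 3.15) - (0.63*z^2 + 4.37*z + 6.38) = -3.21*z^2 - 8.18*z - 3.23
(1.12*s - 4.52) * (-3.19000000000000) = 14.4188 - 3.5728*s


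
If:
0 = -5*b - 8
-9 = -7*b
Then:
No Solution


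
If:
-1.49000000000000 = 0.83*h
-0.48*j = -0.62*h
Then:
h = -1.80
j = -2.32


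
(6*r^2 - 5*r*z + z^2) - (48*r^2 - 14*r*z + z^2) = -42*r^2 + 9*r*z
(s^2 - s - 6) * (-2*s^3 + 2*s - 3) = -2*s^5 + 2*s^4 + 14*s^3 - 5*s^2 - 9*s + 18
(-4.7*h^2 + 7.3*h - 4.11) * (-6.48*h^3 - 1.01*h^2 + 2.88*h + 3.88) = 30.456*h^5 - 42.557*h^4 + 5.7238*h^3 + 6.9391*h^2 + 16.4872*h - 15.9468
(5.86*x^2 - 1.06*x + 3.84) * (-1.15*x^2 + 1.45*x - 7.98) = -6.739*x^4 + 9.716*x^3 - 52.7158*x^2 + 14.0268*x - 30.6432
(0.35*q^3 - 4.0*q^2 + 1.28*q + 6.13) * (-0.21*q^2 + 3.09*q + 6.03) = -0.0735*q^5 + 1.9215*q^4 - 10.5183*q^3 - 21.4521*q^2 + 26.6601*q + 36.9639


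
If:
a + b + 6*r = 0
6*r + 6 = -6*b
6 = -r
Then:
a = 31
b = 5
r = -6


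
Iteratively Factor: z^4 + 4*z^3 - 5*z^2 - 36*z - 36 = (z + 2)*(z^3 + 2*z^2 - 9*z - 18) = (z + 2)*(z + 3)*(z^2 - z - 6) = (z + 2)^2*(z + 3)*(z - 3)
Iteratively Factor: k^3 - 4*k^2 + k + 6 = (k + 1)*(k^2 - 5*k + 6) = (k - 2)*(k + 1)*(k - 3)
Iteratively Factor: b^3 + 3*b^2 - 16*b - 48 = (b - 4)*(b^2 + 7*b + 12) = (b - 4)*(b + 4)*(b + 3)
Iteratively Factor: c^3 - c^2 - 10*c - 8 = (c - 4)*(c^2 + 3*c + 2) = (c - 4)*(c + 2)*(c + 1)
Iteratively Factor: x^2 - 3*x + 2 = (x - 1)*(x - 2)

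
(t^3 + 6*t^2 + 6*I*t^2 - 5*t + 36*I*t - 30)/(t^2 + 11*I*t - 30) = (t^2 + t*(6 + I) + 6*I)/(t + 6*I)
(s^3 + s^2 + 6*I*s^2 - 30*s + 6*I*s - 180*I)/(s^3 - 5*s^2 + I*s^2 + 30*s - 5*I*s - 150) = (s + 6)/(s - 5*I)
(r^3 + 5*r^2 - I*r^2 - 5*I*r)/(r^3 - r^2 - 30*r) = (r - I)/(r - 6)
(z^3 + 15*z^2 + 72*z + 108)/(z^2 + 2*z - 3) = (z^2 + 12*z + 36)/(z - 1)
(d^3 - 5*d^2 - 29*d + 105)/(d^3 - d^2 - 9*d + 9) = (d^2 - 2*d - 35)/(d^2 + 2*d - 3)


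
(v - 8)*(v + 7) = v^2 - v - 56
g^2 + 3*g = g*(g + 3)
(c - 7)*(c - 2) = c^2 - 9*c + 14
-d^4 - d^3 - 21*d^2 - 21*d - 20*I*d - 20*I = (d - 5*I)*(d + 4*I)*(-I*d + 1)*(-I*d - I)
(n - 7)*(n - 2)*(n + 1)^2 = n^4 - 7*n^3 - 3*n^2 + 19*n + 14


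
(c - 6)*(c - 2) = c^2 - 8*c + 12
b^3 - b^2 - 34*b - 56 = (b - 7)*(b + 2)*(b + 4)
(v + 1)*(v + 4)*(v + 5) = v^3 + 10*v^2 + 29*v + 20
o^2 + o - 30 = (o - 5)*(o + 6)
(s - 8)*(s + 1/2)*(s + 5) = s^3 - 5*s^2/2 - 83*s/2 - 20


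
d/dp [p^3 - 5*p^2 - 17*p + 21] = 3*p^2 - 10*p - 17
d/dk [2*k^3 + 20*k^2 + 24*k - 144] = 6*k^2 + 40*k + 24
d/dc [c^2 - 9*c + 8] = 2*c - 9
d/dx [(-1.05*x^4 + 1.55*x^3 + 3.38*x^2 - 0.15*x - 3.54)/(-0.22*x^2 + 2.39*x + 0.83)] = (0.462*x^5 - 7.8695*x^4 + 3.923*x^3 + 11.9047*x^2 + 4.0532*x + 8.3361)/(0.0484*x^4 - 1.0516*x^3 + 5.3469*x^2 + 3.9674*x + 0.6889)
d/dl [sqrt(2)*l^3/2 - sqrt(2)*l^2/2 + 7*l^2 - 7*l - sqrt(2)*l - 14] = 3*sqrt(2)*l^2/2 - sqrt(2)*l + 14*l - 7 - sqrt(2)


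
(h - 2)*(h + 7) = h^2 + 5*h - 14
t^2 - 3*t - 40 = (t - 8)*(t + 5)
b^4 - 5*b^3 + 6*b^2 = b^2*(b - 3)*(b - 2)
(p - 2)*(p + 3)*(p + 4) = p^3 + 5*p^2 - 2*p - 24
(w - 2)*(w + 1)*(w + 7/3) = w^3 + 4*w^2/3 - 13*w/3 - 14/3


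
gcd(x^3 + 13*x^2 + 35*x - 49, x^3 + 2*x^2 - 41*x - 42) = x + 7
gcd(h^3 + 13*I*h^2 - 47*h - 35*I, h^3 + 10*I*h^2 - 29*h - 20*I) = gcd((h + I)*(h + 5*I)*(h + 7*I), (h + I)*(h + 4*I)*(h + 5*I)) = h^2 + 6*I*h - 5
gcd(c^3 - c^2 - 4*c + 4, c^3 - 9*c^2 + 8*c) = c - 1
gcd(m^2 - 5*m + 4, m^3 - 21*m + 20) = m^2 - 5*m + 4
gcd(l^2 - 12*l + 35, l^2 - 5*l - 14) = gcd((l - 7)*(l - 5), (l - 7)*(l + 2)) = l - 7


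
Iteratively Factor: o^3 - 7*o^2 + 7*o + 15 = (o + 1)*(o^2 - 8*o + 15) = (o - 3)*(o + 1)*(o - 5)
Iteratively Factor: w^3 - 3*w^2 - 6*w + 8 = (w - 1)*(w^2 - 2*w - 8) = (w - 1)*(w + 2)*(w - 4)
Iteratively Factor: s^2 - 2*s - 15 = (s + 3)*(s - 5)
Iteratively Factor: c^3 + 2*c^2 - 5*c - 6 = (c + 3)*(c^2 - c - 2) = (c + 1)*(c + 3)*(c - 2)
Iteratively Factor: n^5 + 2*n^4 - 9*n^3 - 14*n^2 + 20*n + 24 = (n - 2)*(n^4 + 4*n^3 - n^2 - 16*n - 12) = (n - 2)*(n + 1)*(n^3 + 3*n^2 - 4*n - 12) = (n - 2)^2*(n + 1)*(n^2 + 5*n + 6) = (n - 2)^2*(n + 1)*(n + 2)*(n + 3)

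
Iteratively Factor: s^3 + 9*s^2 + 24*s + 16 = (s + 4)*(s^2 + 5*s + 4) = (s + 1)*(s + 4)*(s + 4)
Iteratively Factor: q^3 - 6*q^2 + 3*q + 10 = (q - 2)*(q^2 - 4*q - 5) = (q - 5)*(q - 2)*(q + 1)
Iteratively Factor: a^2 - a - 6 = (a + 2)*(a - 3)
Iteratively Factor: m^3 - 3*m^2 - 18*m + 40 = (m - 5)*(m^2 + 2*m - 8) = (m - 5)*(m - 2)*(m + 4)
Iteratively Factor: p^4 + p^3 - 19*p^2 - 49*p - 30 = (p - 5)*(p^3 + 6*p^2 + 11*p + 6) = (p - 5)*(p + 2)*(p^2 + 4*p + 3) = (p - 5)*(p + 1)*(p + 2)*(p + 3)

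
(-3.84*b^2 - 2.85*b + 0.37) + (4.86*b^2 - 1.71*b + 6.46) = 1.02*b^2 - 4.56*b + 6.83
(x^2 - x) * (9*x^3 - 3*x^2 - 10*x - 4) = 9*x^5 - 12*x^4 - 7*x^3 + 6*x^2 + 4*x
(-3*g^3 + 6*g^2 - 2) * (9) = -27*g^3 + 54*g^2 - 18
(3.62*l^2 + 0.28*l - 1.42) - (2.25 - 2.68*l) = 3.62*l^2 + 2.96*l - 3.67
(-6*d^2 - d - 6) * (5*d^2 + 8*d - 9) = -30*d^4 - 53*d^3 + 16*d^2 - 39*d + 54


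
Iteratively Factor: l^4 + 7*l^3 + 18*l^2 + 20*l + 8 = (l + 1)*(l^3 + 6*l^2 + 12*l + 8) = (l + 1)*(l + 2)*(l^2 + 4*l + 4) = (l + 1)*(l + 2)^2*(l + 2)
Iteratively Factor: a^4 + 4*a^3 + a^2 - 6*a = (a + 3)*(a^3 + a^2 - 2*a) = (a - 1)*(a + 3)*(a^2 + 2*a) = (a - 1)*(a + 2)*(a + 3)*(a)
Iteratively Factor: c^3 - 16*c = (c + 4)*(c^2 - 4*c) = (c - 4)*(c + 4)*(c)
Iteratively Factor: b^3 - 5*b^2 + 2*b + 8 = (b - 2)*(b^2 - 3*b - 4) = (b - 4)*(b - 2)*(b + 1)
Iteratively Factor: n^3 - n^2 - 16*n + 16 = (n - 4)*(n^2 + 3*n - 4) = (n - 4)*(n + 4)*(n - 1)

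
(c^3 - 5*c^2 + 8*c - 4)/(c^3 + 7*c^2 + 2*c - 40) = (c^2 - 3*c + 2)/(c^2 + 9*c + 20)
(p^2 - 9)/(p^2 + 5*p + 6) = (p - 3)/(p + 2)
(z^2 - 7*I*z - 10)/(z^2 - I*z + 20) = (z - 2*I)/(z + 4*I)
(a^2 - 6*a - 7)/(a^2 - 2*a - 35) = (a + 1)/(a + 5)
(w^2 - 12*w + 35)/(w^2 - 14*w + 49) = (w - 5)/(w - 7)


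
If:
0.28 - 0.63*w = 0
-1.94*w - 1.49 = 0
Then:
No Solution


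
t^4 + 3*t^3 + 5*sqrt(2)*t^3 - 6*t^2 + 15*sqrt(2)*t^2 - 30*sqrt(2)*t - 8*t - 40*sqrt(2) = (t - 2)*(t + 1)*(t + 4)*(t + 5*sqrt(2))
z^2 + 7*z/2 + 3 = (z + 3/2)*(z + 2)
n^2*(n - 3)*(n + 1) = n^4 - 2*n^3 - 3*n^2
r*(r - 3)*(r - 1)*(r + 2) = r^4 - 2*r^3 - 5*r^2 + 6*r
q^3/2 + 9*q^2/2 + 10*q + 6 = (q/2 + 1/2)*(q + 2)*(q + 6)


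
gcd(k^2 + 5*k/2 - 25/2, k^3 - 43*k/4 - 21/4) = 1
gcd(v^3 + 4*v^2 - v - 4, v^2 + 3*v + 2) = v + 1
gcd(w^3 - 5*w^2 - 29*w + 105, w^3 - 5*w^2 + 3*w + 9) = w - 3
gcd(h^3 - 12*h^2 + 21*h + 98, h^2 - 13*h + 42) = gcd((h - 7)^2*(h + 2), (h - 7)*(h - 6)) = h - 7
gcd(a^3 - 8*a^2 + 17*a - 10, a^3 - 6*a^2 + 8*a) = a - 2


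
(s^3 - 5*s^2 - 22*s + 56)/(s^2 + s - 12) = (s^2 - 9*s + 14)/(s - 3)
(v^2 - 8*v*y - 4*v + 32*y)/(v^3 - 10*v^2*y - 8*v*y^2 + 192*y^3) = (4 - v)/(-v^2 + 2*v*y + 24*y^2)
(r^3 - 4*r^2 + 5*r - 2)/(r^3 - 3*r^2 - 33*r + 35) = (r^2 - 3*r + 2)/(r^2 - 2*r - 35)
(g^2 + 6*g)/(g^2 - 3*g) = (g + 6)/(g - 3)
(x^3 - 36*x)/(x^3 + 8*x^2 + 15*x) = (x^2 - 36)/(x^2 + 8*x + 15)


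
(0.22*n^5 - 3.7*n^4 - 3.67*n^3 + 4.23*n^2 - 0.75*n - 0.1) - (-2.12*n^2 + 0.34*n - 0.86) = 0.22*n^5 - 3.7*n^4 - 3.67*n^3 + 6.35*n^2 - 1.09*n + 0.76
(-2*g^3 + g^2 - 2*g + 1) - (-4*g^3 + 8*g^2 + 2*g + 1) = 2*g^3 - 7*g^2 - 4*g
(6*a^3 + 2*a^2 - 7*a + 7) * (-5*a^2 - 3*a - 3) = -30*a^5 - 28*a^4 + 11*a^3 - 20*a^2 - 21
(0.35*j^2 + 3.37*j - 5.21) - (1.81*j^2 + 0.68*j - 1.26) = -1.46*j^2 + 2.69*j - 3.95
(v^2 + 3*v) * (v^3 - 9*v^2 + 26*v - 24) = v^5 - 6*v^4 - v^3 + 54*v^2 - 72*v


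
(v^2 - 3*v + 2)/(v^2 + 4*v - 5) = (v - 2)/(v + 5)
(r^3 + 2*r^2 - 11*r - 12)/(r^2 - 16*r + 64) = (r^3 + 2*r^2 - 11*r - 12)/(r^2 - 16*r + 64)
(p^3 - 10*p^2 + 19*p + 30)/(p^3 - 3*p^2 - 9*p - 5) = (p - 6)/(p + 1)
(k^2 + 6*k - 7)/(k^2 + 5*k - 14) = (k - 1)/(k - 2)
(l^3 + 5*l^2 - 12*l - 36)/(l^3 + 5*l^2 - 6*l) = (l^2 - l - 6)/(l*(l - 1))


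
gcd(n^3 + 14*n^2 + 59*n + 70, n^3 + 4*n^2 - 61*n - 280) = n^2 + 12*n + 35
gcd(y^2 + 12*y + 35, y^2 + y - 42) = y + 7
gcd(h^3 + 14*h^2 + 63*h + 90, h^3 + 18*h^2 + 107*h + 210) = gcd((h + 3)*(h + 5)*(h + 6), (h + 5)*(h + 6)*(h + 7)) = h^2 + 11*h + 30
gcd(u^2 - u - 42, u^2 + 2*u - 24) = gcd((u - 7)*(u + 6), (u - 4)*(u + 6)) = u + 6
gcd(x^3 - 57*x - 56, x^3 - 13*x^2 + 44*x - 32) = x - 8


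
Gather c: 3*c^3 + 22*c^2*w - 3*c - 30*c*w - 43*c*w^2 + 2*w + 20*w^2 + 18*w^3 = 3*c^3 + 22*c^2*w + c*(-43*w^2 - 30*w - 3) + 18*w^3 + 20*w^2 + 2*w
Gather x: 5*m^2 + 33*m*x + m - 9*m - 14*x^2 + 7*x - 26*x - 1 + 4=5*m^2 - 8*m - 14*x^2 + x*(33*m - 19) + 3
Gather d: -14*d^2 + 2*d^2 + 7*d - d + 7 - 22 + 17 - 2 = -12*d^2 + 6*d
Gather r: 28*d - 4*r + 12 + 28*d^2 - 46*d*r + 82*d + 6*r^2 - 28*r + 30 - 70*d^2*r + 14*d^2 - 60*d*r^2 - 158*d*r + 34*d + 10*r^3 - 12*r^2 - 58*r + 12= 42*d^2 + 144*d + 10*r^3 + r^2*(-60*d - 6) + r*(-70*d^2 - 204*d - 90) + 54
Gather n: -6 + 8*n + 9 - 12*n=3 - 4*n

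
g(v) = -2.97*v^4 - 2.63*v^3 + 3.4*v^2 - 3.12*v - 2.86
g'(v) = -11.88*v^3 - 7.89*v^2 + 6.8*v - 3.12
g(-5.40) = -1998.15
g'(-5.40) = 1600.76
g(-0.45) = -0.65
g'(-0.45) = -6.70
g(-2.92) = -115.20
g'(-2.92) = 205.53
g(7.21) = -8860.32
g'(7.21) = -4816.93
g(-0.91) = 2.74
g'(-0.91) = -6.89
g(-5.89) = -2903.64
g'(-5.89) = 2110.62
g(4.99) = -2101.99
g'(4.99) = -1641.76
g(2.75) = -210.28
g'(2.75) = -291.16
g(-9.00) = -17268.28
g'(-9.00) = 7957.11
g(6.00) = -4316.38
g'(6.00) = -2812.44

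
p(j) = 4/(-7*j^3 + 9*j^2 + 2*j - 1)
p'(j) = 4*(21*j^2 - 18*j - 2)/(-7*j^3 + 9*j^2 + 2*j - 1)^2 = 4*(21*j^2 - 18*j - 2)/(7*j^3 - 9*j^2 - 2*j + 1)^2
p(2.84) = -0.05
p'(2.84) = 0.07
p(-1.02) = 0.29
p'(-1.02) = 0.81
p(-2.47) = 0.03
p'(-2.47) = 0.03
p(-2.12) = 0.04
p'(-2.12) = 0.05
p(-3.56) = 0.01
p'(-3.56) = 0.01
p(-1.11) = 0.23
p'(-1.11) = 0.58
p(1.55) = -1.71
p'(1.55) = 14.95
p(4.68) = -0.01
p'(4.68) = 0.01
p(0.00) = -4.00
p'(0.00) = -8.00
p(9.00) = 0.00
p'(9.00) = 0.00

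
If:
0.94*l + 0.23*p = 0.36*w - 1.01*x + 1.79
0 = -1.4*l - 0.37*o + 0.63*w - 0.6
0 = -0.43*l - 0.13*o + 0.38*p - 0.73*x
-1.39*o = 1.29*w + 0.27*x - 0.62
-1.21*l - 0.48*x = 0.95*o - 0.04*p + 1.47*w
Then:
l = -0.58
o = 0.29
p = 2.62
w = -0.17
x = 1.66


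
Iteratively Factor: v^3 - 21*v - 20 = (v + 4)*(v^2 - 4*v - 5) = (v - 5)*(v + 4)*(v + 1)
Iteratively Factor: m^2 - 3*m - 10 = (m - 5)*(m + 2)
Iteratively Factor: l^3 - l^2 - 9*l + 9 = (l - 3)*(l^2 + 2*l - 3) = (l - 3)*(l + 3)*(l - 1)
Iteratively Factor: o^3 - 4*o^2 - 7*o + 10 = (o + 2)*(o^2 - 6*o + 5) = (o - 1)*(o + 2)*(o - 5)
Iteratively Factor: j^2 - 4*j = (j)*(j - 4)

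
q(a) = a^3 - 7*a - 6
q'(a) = 3*a^2 - 7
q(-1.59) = 1.11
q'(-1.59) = 0.58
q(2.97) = -0.59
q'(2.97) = 19.46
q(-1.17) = 0.59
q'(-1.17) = -2.89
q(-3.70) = -30.75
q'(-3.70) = 34.07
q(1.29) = -12.88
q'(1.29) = -2.01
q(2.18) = -10.90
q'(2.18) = 7.26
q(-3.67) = -29.74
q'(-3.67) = 33.41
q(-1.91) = 0.40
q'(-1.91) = 3.94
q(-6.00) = -180.00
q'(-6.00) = 101.00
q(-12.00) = -1650.00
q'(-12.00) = 425.00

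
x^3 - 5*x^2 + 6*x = x*(x - 3)*(x - 2)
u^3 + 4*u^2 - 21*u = u*(u - 3)*(u + 7)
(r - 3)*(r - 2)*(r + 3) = r^3 - 2*r^2 - 9*r + 18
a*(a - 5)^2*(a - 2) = a^4 - 12*a^3 + 45*a^2 - 50*a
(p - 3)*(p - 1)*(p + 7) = p^3 + 3*p^2 - 25*p + 21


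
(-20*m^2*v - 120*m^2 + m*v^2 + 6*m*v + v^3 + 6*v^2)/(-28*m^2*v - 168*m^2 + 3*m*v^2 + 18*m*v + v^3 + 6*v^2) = (5*m + v)/(7*m + v)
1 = 1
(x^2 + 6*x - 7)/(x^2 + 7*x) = (x - 1)/x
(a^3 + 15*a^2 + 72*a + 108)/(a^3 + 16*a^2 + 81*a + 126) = (a + 6)/(a + 7)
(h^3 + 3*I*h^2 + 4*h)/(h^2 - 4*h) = (h^2 + 3*I*h + 4)/(h - 4)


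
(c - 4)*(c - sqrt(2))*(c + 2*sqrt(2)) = c^3 - 4*c^2 + sqrt(2)*c^2 - 4*sqrt(2)*c - 4*c + 16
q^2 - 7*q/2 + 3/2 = (q - 3)*(q - 1/2)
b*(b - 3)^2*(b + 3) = b^4 - 3*b^3 - 9*b^2 + 27*b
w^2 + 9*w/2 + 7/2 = (w + 1)*(w + 7/2)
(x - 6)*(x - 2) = x^2 - 8*x + 12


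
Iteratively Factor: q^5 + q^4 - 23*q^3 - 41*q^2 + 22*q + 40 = (q + 4)*(q^4 - 3*q^3 - 11*q^2 + 3*q + 10) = (q - 5)*(q + 4)*(q^3 + 2*q^2 - q - 2) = (q - 5)*(q + 1)*(q + 4)*(q^2 + q - 2) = (q - 5)*(q - 1)*(q + 1)*(q + 4)*(q + 2)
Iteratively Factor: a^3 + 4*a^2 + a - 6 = (a - 1)*(a^2 + 5*a + 6) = (a - 1)*(a + 3)*(a + 2)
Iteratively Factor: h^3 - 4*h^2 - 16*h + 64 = (h - 4)*(h^2 - 16) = (h - 4)*(h + 4)*(h - 4)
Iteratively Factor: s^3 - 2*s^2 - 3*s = (s - 3)*(s^2 + s) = s*(s - 3)*(s + 1)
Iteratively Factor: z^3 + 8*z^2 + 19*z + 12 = (z + 4)*(z^2 + 4*z + 3) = (z + 3)*(z + 4)*(z + 1)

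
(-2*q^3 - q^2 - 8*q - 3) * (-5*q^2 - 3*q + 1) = 10*q^5 + 11*q^4 + 41*q^3 + 38*q^2 + q - 3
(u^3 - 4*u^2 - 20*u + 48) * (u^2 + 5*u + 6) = u^5 + u^4 - 34*u^3 - 76*u^2 + 120*u + 288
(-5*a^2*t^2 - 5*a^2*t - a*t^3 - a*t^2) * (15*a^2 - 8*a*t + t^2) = -75*a^4*t^2 - 75*a^4*t + 25*a^3*t^3 + 25*a^3*t^2 + 3*a^2*t^4 + 3*a^2*t^3 - a*t^5 - a*t^4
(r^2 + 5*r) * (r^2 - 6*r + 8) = r^4 - r^3 - 22*r^2 + 40*r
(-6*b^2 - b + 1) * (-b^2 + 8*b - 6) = 6*b^4 - 47*b^3 + 27*b^2 + 14*b - 6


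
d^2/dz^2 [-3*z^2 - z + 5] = -6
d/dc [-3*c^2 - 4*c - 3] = -6*c - 4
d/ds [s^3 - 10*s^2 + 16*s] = 3*s^2 - 20*s + 16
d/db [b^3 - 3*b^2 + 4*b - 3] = 3*b^2 - 6*b + 4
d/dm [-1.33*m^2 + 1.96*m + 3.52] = 1.96 - 2.66*m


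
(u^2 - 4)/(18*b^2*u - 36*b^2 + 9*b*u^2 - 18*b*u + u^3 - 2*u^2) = (u + 2)/(18*b^2 + 9*b*u + u^2)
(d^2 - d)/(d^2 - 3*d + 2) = d/(d - 2)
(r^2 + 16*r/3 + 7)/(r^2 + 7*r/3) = (r + 3)/r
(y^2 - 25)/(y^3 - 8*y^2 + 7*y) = (y^2 - 25)/(y*(y^2 - 8*y + 7))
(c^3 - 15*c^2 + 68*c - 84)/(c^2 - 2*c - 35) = (c^2 - 8*c + 12)/(c + 5)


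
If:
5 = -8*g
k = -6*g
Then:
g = -5/8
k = 15/4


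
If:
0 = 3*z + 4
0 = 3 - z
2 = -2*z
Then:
No Solution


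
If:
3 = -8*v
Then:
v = -3/8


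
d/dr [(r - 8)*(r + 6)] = 2*r - 2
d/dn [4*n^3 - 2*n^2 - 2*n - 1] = 12*n^2 - 4*n - 2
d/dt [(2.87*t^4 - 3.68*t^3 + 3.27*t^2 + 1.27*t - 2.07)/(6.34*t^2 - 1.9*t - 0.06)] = (36.3916*t^5 - 39.6902*t^4 + 13.2952*t^3 - 13.6024*t^2 + 25.8552*t - 4.0092)/(40.1956*t^4 - 24.092*t^3 + 2.8492*t^2 + 0.228*t + 0.0036)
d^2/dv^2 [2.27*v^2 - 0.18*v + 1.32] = 4.54000000000000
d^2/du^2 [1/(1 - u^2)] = 2*(-3*u^2 - 1)/(u^2 - 1)^3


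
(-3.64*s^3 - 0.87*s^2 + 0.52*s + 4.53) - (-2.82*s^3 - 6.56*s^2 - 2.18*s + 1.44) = -0.82*s^3 + 5.69*s^2 + 2.7*s + 3.09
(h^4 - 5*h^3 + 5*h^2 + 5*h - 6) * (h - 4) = h^5 - 9*h^4 + 25*h^3 - 15*h^2 - 26*h + 24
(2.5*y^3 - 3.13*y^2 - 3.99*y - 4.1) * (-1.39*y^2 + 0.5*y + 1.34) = -3.475*y^5 + 5.6007*y^4 + 7.3311*y^3 - 0.490200000000002*y^2 - 7.3966*y - 5.494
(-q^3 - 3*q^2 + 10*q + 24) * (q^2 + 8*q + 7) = -q^5 - 11*q^4 - 21*q^3 + 83*q^2 + 262*q + 168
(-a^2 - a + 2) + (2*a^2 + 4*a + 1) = a^2 + 3*a + 3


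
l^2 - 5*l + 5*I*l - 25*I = (l - 5)*(l + 5*I)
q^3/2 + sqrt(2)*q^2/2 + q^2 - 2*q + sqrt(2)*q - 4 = (q/2 + sqrt(2))*(q + 2)*(q - sqrt(2))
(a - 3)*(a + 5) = a^2 + 2*a - 15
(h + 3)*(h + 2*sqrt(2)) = h^2 + 2*sqrt(2)*h + 3*h + 6*sqrt(2)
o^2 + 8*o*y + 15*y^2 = (o + 3*y)*(o + 5*y)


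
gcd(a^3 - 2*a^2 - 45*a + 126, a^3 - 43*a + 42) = a^2 + a - 42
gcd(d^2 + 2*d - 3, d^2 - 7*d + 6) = d - 1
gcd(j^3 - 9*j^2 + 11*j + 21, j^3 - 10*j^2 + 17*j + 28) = j^2 - 6*j - 7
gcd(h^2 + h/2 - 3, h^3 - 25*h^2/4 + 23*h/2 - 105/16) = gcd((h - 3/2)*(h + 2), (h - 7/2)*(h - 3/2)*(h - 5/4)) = h - 3/2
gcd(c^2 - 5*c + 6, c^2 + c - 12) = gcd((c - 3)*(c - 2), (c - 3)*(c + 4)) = c - 3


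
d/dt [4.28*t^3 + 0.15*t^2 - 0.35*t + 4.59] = 12.84*t^2 + 0.3*t - 0.35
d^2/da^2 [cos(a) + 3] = -cos(a)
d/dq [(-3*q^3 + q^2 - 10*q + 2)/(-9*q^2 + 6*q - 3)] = (9*q^4 - 12*q^3 - 19*q^2 + 10*q + 6)/(3*(9*q^4 - 12*q^3 + 10*q^2 - 4*q + 1))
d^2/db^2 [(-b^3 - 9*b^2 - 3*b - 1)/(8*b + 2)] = (-16*b^3 - 12*b^2 - 3*b - 13)/(64*b^3 + 48*b^2 + 12*b + 1)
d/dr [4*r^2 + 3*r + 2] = 8*r + 3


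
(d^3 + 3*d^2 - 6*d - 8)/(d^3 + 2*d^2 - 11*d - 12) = (d - 2)/(d - 3)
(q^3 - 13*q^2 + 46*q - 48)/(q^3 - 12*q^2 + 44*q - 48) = (q^2 - 11*q + 24)/(q^2 - 10*q + 24)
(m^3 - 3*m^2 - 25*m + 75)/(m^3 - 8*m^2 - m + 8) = (m^3 - 3*m^2 - 25*m + 75)/(m^3 - 8*m^2 - m + 8)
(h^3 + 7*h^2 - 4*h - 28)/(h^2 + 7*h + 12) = (h^3 + 7*h^2 - 4*h - 28)/(h^2 + 7*h + 12)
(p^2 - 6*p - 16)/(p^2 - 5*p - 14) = (p - 8)/(p - 7)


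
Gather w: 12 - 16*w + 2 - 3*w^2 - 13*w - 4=-3*w^2 - 29*w + 10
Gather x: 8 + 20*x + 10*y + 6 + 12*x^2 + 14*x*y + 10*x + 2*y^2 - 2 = 12*x^2 + x*(14*y + 30) + 2*y^2 + 10*y + 12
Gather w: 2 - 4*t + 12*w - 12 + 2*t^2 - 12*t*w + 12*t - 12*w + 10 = 2*t^2 - 12*t*w + 8*t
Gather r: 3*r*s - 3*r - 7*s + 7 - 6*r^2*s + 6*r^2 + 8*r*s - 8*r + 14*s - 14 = r^2*(6 - 6*s) + r*(11*s - 11) + 7*s - 7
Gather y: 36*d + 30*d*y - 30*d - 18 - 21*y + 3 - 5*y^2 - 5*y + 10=6*d - 5*y^2 + y*(30*d - 26) - 5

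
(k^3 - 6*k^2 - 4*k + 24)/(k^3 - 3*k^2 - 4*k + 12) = (k - 6)/(k - 3)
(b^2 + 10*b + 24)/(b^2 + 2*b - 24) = (b + 4)/(b - 4)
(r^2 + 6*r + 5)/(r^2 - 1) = (r + 5)/(r - 1)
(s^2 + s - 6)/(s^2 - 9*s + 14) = (s + 3)/(s - 7)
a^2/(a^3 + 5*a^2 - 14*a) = a/(a^2 + 5*a - 14)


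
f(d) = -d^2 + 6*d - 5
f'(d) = 6 - 2*d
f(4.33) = 2.23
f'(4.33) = -2.66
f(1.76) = 2.46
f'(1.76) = 2.48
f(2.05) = 3.10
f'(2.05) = 1.90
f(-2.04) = -21.40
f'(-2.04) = 10.08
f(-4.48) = -51.95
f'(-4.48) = 14.96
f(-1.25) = -14.06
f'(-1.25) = 8.50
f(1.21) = 0.80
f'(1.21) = 3.58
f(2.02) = 3.04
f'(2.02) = 1.96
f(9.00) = -32.00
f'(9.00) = -12.00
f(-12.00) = -221.00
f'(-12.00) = 30.00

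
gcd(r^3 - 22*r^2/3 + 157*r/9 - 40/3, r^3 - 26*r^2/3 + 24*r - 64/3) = r - 8/3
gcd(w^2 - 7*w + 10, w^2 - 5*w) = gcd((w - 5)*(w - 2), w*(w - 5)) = w - 5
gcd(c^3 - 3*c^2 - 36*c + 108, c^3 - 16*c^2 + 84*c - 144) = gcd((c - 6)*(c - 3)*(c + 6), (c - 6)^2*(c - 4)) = c - 6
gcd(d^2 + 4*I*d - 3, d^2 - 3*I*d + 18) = d + 3*I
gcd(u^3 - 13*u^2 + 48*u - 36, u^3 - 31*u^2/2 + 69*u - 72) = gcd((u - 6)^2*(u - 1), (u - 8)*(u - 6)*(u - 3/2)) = u - 6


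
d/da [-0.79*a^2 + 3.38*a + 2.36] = 3.38 - 1.58*a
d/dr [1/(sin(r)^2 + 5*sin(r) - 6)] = -(2*sin(r) + 5)*cos(r)/(sin(r)^2 + 5*sin(r) - 6)^2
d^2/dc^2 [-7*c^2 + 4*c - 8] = -14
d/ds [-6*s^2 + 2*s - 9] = 2 - 12*s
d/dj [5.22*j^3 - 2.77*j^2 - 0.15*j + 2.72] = 15.66*j^2 - 5.54*j - 0.15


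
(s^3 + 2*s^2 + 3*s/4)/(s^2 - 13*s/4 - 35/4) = s*(4*s^2 + 8*s + 3)/(4*s^2 - 13*s - 35)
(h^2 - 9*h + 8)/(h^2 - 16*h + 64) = (h - 1)/(h - 8)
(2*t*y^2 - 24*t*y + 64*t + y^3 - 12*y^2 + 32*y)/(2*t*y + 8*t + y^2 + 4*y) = (y^2 - 12*y + 32)/(y + 4)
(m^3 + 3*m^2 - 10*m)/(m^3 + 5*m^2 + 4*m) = (m^2 + 3*m - 10)/(m^2 + 5*m + 4)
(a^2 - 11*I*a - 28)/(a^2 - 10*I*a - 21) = (a - 4*I)/(a - 3*I)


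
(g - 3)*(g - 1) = g^2 - 4*g + 3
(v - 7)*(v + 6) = v^2 - v - 42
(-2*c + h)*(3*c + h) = -6*c^2 + c*h + h^2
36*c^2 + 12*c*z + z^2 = (6*c + z)^2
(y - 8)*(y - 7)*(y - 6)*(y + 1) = y^4 - 20*y^3 + 125*y^2 - 190*y - 336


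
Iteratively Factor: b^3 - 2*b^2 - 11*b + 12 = (b + 3)*(b^2 - 5*b + 4) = (b - 4)*(b + 3)*(b - 1)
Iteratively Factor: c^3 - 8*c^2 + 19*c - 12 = (c - 4)*(c^2 - 4*c + 3) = (c - 4)*(c - 1)*(c - 3)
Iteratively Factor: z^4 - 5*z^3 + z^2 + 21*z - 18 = (z + 2)*(z^3 - 7*z^2 + 15*z - 9) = (z - 3)*(z + 2)*(z^2 - 4*z + 3) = (z - 3)*(z - 1)*(z + 2)*(z - 3)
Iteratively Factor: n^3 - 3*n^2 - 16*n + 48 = (n - 3)*(n^2 - 16) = (n - 4)*(n - 3)*(n + 4)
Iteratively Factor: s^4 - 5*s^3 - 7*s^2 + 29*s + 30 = (s + 1)*(s^3 - 6*s^2 - s + 30) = (s - 3)*(s + 1)*(s^2 - 3*s - 10) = (s - 5)*(s - 3)*(s + 1)*(s + 2)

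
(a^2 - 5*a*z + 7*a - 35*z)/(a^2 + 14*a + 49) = (a - 5*z)/(a + 7)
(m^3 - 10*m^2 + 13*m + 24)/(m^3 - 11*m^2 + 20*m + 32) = (m - 3)/(m - 4)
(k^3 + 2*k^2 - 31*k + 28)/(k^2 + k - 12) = (k^3 + 2*k^2 - 31*k + 28)/(k^2 + k - 12)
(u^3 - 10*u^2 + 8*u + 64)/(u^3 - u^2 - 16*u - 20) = (u^2 - 12*u + 32)/(u^2 - 3*u - 10)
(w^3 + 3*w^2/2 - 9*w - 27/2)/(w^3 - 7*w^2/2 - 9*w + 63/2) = (2*w + 3)/(2*w - 7)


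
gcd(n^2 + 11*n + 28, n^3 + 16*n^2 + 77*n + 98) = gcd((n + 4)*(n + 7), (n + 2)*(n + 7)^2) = n + 7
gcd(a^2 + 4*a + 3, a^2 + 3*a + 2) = a + 1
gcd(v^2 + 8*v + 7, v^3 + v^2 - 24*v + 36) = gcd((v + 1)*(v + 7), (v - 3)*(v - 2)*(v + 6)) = 1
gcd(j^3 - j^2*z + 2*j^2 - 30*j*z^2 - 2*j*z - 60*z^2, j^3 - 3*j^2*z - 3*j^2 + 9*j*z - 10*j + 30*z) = j + 2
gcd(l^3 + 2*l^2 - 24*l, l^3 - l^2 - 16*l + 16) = l - 4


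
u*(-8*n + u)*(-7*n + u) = 56*n^2*u - 15*n*u^2 + u^3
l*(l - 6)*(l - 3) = l^3 - 9*l^2 + 18*l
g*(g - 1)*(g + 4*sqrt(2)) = g^3 - g^2 + 4*sqrt(2)*g^2 - 4*sqrt(2)*g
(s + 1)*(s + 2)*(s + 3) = s^3 + 6*s^2 + 11*s + 6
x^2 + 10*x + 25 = (x + 5)^2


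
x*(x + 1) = x^2 + x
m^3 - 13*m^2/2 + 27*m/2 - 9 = (m - 3)*(m - 2)*(m - 3/2)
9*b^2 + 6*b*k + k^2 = (3*b + k)^2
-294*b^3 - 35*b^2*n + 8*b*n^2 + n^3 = (-6*b + n)*(7*b + n)^2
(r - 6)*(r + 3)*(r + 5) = r^3 + 2*r^2 - 33*r - 90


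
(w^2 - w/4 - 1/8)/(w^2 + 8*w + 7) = (w^2 - w/4 - 1/8)/(w^2 + 8*w + 7)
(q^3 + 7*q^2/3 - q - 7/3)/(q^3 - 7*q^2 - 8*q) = (3*q^2 + 4*q - 7)/(3*q*(q - 8))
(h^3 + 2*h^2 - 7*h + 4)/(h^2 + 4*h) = h - 2 + 1/h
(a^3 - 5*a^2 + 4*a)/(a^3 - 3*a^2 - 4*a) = (a - 1)/(a + 1)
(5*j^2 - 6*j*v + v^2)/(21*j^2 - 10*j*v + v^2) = (5*j^2 - 6*j*v + v^2)/(21*j^2 - 10*j*v + v^2)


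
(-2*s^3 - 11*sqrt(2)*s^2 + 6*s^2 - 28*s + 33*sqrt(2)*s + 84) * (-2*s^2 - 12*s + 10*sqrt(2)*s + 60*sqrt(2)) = 4*s^5 + 2*sqrt(2)*s^4 + 12*s^4 - 236*s^3 + 6*sqrt(2)*s^3 - 492*s^2 - 316*sqrt(2)*s^2 - 840*sqrt(2)*s + 2952*s + 5040*sqrt(2)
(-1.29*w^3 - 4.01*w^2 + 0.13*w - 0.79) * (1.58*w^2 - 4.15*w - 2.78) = -2.0382*w^5 - 0.9823*w^4 + 20.4331*w^3 + 9.3601*w^2 + 2.9171*w + 2.1962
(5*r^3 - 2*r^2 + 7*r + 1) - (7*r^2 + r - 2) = 5*r^3 - 9*r^2 + 6*r + 3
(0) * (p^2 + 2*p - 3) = 0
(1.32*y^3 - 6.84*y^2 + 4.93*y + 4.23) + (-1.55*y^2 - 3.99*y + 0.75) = 1.32*y^3 - 8.39*y^2 + 0.94*y + 4.98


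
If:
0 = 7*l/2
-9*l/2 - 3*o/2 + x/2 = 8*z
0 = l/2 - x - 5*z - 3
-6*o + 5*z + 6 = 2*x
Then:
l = 0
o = 23/19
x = -27/19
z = -6/19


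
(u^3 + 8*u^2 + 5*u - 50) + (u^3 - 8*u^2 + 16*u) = 2*u^3 + 21*u - 50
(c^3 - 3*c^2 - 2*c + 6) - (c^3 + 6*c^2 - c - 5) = -9*c^2 - c + 11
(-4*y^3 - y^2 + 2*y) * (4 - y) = 4*y^4 - 15*y^3 - 6*y^2 + 8*y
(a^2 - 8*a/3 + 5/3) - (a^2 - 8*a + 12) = 16*a/3 - 31/3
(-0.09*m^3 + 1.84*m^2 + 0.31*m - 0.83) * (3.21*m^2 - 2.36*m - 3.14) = -0.2889*m^5 + 6.1188*m^4 - 3.0647*m^3 - 9.1735*m^2 + 0.9854*m + 2.6062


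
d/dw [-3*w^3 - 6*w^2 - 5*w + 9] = -9*w^2 - 12*w - 5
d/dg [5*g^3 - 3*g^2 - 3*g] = 15*g^2 - 6*g - 3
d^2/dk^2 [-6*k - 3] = 0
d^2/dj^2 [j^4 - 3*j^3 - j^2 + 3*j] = 12*j^2 - 18*j - 2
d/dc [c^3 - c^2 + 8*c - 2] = 3*c^2 - 2*c + 8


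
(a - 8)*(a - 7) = a^2 - 15*a + 56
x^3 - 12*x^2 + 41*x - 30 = (x - 6)*(x - 5)*(x - 1)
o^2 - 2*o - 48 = (o - 8)*(o + 6)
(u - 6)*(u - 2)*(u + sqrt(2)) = u^3 - 8*u^2 + sqrt(2)*u^2 - 8*sqrt(2)*u + 12*u + 12*sqrt(2)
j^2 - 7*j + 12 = (j - 4)*(j - 3)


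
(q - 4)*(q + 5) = q^2 + q - 20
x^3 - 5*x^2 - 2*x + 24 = (x - 4)*(x - 3)*(x + 2)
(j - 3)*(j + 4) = j^2 + j - 12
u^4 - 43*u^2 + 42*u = u*(u - 6)*(u - 1)*(u + 7)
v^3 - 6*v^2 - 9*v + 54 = (v - 6)*(v - 3)*(v + 3)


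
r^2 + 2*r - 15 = (r - 3)*(r + 5)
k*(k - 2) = k^2 - 2*k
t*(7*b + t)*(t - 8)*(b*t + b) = 7*b^2*t^3 - 49*b^2*t^2 - 56*b^2*t + b*t^4 - 7*b*t^3 - 8*b*t^2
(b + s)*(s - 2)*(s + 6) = b*s^2 + 4*b*s - 12*b + s^3 + 4*s^2 - 12*s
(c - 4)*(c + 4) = c^2 - 16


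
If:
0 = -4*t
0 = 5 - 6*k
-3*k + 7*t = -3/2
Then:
No Solution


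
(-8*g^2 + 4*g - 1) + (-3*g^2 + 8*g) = -11*g^2 + 12*g - 1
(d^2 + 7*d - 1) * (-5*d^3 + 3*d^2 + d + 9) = -5*d^5 - 32*d^4 + 27*d^3 + 13*d^2 + 62*d - 9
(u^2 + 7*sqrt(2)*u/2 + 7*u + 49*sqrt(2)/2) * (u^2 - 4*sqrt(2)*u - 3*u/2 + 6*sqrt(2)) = u^4 - sqrt(2)*u^3/2 + 11*u^3/2 - 77*u^2/2 - 11*sqrt(2)*u^2/4 - 154*u + 21*sqrt(2)*u/4 + 294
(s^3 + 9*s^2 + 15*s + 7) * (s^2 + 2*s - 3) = s^5 + 11*s^4 + 30*s^3 + 10*s^2 - 31*s - 21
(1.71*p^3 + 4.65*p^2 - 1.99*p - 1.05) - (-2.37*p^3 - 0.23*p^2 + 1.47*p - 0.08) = 4.08*p^3 + 4.88*p^2 - 3.46*p - 0.97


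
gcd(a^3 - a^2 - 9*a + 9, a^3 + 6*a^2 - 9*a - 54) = a^2 - 9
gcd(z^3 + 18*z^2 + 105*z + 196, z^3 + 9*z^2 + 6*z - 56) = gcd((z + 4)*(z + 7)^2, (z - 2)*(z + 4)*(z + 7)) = z^2 + 11*z + 28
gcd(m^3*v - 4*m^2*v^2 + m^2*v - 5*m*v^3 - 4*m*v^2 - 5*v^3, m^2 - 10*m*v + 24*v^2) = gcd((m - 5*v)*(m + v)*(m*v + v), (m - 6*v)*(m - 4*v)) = 1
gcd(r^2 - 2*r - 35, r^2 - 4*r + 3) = 1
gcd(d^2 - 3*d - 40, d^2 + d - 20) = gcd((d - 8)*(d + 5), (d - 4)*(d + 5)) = d + 5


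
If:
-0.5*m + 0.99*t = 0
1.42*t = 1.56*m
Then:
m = 0.00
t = 0.00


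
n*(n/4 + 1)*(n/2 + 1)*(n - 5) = n^4/8 + n^3/8 - 11*n^2/4 - 5*n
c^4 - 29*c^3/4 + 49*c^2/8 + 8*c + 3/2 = (c - 6)*(c - 2)*(c + 1/4)*(c + 1/2)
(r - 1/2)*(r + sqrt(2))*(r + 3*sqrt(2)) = r^3 - r^2/2 + 4*sqrt(2)*r^2 - 2*sqrt(2)*r + 6*r - 3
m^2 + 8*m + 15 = (m + 3)*(m + 5)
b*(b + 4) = b^2 + 4*b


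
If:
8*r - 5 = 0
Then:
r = 5/8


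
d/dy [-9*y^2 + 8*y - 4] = 8 - 18*y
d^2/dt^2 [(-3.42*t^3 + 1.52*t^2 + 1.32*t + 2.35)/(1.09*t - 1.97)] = (-8.126604*t^3 + 44.062596*t^2 - 79.636068*t + 23.050878)/(1.295029*t^3 - 7.021671*t^2 + 12.690543*t - 7.645373)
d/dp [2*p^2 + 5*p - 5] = 4*p + 5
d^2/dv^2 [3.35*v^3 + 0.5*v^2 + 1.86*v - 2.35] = 20.1*v + 1.0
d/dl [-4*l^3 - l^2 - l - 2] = -12*l^2 - 2*l - 1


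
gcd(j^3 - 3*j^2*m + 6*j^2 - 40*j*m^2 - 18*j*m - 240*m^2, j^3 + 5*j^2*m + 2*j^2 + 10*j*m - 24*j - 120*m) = j^2 + 5*j*m + 6*j + 30*m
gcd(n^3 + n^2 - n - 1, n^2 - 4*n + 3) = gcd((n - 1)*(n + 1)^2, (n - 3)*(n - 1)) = n - 1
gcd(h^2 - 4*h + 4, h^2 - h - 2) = h - 2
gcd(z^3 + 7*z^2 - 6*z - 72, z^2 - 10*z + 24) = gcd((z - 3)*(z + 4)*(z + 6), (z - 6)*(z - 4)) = 1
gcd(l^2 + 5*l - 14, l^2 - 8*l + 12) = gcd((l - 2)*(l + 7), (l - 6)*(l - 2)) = l - 2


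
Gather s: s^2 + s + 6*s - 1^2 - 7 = s^2 + 7*s - 8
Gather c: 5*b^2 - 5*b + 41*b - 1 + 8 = 5*b^2 + 36*b + 7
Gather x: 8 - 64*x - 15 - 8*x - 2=-72*x - 9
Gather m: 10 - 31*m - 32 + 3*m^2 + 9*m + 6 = 3*m^2 - 22*m - 16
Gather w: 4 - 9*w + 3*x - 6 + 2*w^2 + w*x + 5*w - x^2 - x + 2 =2*w^2 + w*(x - 4) - x^2 + 2*x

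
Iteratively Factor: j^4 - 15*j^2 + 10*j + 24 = (j - 3)*(j^3 + 3*j^2 - 6*j - 8) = (j - 3)*(j + 4)*(j^2 - j - 2) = (j - 3)*(j + 1)*(j + 4)*(j - 2)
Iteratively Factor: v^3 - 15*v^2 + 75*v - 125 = (v - 5)*(v^2 - 10*v + 25) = (v - 5)^2*(v - 5)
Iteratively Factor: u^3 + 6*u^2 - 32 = (u + 4)*(u^2 + 2*u - 8) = (u + 4)^2*(u - 2)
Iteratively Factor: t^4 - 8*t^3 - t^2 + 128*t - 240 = (t - 5)*(t^3 - 3*t^2 - 16*t + 48) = (t - 5)*(t - 3)*(t^2 - 16) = (t - 5)*(t - 4)*(t - 3)*(t + 4)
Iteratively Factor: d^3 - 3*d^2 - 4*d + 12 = (d - 3)*(d^2 - 4) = (d - 3)*(d + 2)*(d - 2)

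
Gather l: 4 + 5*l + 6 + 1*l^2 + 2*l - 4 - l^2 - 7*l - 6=0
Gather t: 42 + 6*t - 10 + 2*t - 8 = 8*t + 24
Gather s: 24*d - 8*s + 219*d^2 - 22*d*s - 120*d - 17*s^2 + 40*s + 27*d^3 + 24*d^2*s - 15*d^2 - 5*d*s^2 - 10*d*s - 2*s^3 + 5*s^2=27*d^3 + 204*d^2 - 96*d - 2*s^3 + s^2*(-5*d - 12) + s*(24*d^2 - 32*d + 32)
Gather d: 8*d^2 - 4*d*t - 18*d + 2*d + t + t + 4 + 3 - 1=8*d^2 + d*(-4*t - 16) + 2*t + 6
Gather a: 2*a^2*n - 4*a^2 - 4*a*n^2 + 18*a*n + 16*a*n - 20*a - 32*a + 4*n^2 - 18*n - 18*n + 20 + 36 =a^2*(2*n - 4) + a*(-4*n^2 + 34*n - 52) + 4*n^2 - 36*n + 56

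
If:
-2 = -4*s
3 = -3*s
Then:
No Solution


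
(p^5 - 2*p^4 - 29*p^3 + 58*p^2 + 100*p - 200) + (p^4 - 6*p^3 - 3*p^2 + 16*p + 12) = p^5 - p^4 - 35*p^3 + 55*p^2 + 116*p - 188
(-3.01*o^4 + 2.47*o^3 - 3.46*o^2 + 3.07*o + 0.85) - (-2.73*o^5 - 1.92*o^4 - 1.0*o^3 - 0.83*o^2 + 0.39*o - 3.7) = 2.73*o^5 - 1.09*o^4 + 3.47*o^3 - 2.63*o^2 + 2.68*o + 4.55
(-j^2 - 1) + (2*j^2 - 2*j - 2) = j^2 - 2*j - 3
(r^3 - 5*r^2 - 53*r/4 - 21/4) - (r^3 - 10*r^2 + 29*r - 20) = 5*r^2 - 169*r/4 + 59/4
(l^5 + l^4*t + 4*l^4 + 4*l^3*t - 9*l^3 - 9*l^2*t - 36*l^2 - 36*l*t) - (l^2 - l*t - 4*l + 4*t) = l^5 + l^4*t + 4*l^4 + 4*l^3*t - 9*l^3 - 9*l^2*t - 37*l^2 - 35*l*t + 4*l - 4*t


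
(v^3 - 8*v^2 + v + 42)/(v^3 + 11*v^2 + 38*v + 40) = (v^2 - 10*v + 21)/(v^2 + 9*v + 20)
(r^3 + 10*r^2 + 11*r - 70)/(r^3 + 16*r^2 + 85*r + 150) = (r^2 + 5*r - 14)/(r^2 + 11*r + 30)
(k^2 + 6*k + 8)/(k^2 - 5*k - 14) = (k + 4)/(k - 7)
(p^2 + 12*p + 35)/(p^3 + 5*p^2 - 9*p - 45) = (p + 7)/(p^2 - 9)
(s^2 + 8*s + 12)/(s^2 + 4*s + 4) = (s + 6)/(s + 2)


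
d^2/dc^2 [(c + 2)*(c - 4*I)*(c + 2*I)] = 6*c + 4 - 4*I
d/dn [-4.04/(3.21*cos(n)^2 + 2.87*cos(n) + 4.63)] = -(25.9368*cos(n) + 11.5948)*sin(n)/(3.21*cos(n)^2 + 2.87*cos(n) + 4.63)^2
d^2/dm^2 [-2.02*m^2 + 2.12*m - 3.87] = -4.04000000000000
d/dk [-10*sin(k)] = -10*cos(k)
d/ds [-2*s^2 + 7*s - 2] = 7 - 4*s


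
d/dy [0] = 0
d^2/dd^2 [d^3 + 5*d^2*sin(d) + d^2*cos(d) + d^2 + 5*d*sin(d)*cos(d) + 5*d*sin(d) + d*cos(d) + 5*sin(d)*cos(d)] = -5*d^2*sin(d) - d^2*cos(d) - 9*d*sin(d) - 10*d*sin(2*d) + 19*d*cos(d) + 6*d + 8*sin(d) + 12*cos(d) + 10*sqrt(2)*cos(2*d + pi/4) + 2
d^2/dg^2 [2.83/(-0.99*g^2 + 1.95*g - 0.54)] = (5.547366*g^2 - 10.92663*g - 2.83*(1.98*g - 1.95)*(3.96*g - 3.9) + 3.025836)/(0.99*g^2 - 1.95*g + 0.54)^3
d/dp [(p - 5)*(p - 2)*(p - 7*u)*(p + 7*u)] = 4*p^3 - 21*p^2 - 98*p*u^2 + 20*p + 343*u^2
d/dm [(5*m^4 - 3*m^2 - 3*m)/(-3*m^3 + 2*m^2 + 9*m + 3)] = (-15*m^6 + 20*m^5 + 126*m^4 + 42*m^3 - 21*m^2 - 18*m - 9)/(9*m^6 - 12*m^5 - 50*m^4 + 18*m^3 + 93*m^2 + 54*m + 9)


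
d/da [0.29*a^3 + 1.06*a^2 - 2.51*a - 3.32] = 0.87*a^2 + 2.12*a - 2.51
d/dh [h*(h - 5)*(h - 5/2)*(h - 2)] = 4*h^3 - 57*h^2/2 + 55*h - 25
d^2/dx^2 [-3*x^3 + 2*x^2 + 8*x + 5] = 4 - 18*x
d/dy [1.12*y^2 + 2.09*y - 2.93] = 2.24*y + 2.09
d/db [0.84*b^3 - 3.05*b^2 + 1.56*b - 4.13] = 2.52*b^2 - 6.1*b + 1.56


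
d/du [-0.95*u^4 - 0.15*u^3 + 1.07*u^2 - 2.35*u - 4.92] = -3.8*u^3 - 0.45*u^2 + 2.14*u - 2.35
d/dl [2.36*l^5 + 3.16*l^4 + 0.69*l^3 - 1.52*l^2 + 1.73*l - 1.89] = 11.8*l^4 + 12.64*l^3 + 2.07*l^2 - 3.04*l + 1.73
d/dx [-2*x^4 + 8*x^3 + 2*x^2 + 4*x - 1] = -8*x^3 + 24*x^2 + 4*x + 4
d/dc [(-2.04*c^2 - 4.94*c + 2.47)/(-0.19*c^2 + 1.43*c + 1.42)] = (-3.8558*c^2 - 4.855*c - 10.5469)/(0.0361*c^4 - 0.5434*c^3 + 1.5053*c^2 + 4.0612*c + 2.0164)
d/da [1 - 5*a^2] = -10*a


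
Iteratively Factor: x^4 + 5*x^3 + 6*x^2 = (x + 3)*(x^3 + 2*x^2) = x*(x + 3)*(x^2 + 2*x) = x^2*(x + 3)*(x + 2)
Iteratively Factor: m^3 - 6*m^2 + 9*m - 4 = (m - 4)*(m^2 - 2*m + 1) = (m - 4)*(m - 1)*(m - 1)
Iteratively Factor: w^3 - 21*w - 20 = (w + 1)*(w^2 - w - 20) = (w + 1)*(w + 4)*(w - 5)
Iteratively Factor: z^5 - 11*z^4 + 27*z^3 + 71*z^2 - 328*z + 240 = (z - 5)*(z^4 - 6*z^3 - 3*z^2 + 56*z - 48) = (z - 5)*(z + 3)*(z^3 - 9*z^2 + 24*z - 16) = (z - 5)*(z - 4)*(z + 3)*(z^2 - 5*z + 4) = (z - 5)*(z - 4)^2*(z + 3)*(z - 1)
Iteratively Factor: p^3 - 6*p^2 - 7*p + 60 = (p - 4)*(p^2 - 2*p - 15) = (p - 4)*(p + 3)*(p - 5)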